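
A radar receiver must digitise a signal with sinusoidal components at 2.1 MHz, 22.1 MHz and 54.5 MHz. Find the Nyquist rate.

109 MHz

Highest-frequency component: 54.5 MHz.
Nyquist rate = 2 × 54.5 MHz = 109 MHz.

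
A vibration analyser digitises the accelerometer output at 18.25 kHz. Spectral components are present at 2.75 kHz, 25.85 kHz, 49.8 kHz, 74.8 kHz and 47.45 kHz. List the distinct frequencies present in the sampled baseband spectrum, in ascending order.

fs/2 = 9.125 kHz.
2.75 kHz ≤ fs/2 = 9.125 kHz, passes unchanged.
25.85 kHz mod fs = 7.6 kHz.
7.6 kHz ≤ fs/2 = 9.125 kHz, appears at 7.6 kHz.
49.8 kHz mod fs = 13.3 kHz.
13.3 kHz > fs/2 = 9.125 kHz, folds to fs − 13.3 kHz = 4.95 kHz.
74.8 kHz mod fs = 1.8 kHz.
1.8 kHz ≤ fs/2 = 9.125 kHz, appears at 1.8 kHz.
47.45 kHz mod fs = 10.95 kHz.
10.95 kHz > fs/2 = 9.125 kHz, folds to fs − 10.95 kHz = 7.3 kHz.
Distinct values: {1.8 kHz, 2.75 kHz, 4.95 kHz, 7.3 kHz, 7.6 kHz}.

1.8 kHz, 2.75 kHz, 4.95 kHz, 7.3 kHz, 7.6 kHz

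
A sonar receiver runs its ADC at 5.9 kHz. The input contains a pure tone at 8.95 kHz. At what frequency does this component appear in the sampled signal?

8.95 kHz mod fs = 3.05 kHz.
3.05 kHz > fs/2 = 2.95 kHz, folds to fs − 3.05 kHz = 2.85 kHz.

2.85 kHz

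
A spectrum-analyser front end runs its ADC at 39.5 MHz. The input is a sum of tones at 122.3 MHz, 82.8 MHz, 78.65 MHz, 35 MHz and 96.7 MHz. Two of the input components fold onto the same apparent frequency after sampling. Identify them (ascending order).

82.8 MHz, 122.3 MHz

fs/2 = 19.75 MHz.
122.3 MHz mod fs = 3.8 MHz.
3.8 MHz ≤ fs/2 = 19.75 MHz, appears at 3.8 MHz.
82.8 MHz mod fs = 3.8 MHz.
3.8 MHz ≤ fs/2 = 19.75 MHz, appears at 3.8 MHz.
78.65 MHz mod fs = 39.15 MHz.
39.15 MHz > fs/2 = 19.75 MHz, folds to fs − 39.15 MHz = 0.35 MHz.
35 MHz > fs/2 = 19.75 MHz, folds to fs − 35 MHz = 4.5 MHz.
96.7 MHz mod fs = 17.7 MHz.
17.7 MHz ≤ fs/2 = 19.75 MHz, appears at 17.7 MHz.
82.8 MHz and 122.3 MHz both map to 3.8 MHz.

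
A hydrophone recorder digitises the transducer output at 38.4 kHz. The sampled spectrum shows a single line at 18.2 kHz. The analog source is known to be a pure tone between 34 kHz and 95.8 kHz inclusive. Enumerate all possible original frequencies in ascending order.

56.6 kHz, 58.6 kHz, 95 kHz

Frequencies that alias to 18.2 kHz are k·fs ± 18.2 kHz for integer k ≥ 0.
k=0: 18.2 kHz.
k=1: 20.2 kHz, 56.6 kHz.
k=2: 58.6 kHz, 95 kHz.
k=3: 97 kHz, 133.4 kHz.
Within [34 kHz, 95.8 kHz]: 56.6 kHz, 58.6 kHz, 95 kHz.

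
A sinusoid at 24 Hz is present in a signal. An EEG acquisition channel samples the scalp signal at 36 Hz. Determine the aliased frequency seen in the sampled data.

12 Hz

24 Hz > fs/2 = 18 Hz, folds to fs − 24 Hz = 12 Hz.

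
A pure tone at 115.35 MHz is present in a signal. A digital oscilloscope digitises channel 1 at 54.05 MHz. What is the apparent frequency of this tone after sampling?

7.25 MHz

115.35 MHz mod fs = 7.25 MHz.
7.25 MHz ≤ fs/2 = 27.025 MHz, appears at 7.25 MHz.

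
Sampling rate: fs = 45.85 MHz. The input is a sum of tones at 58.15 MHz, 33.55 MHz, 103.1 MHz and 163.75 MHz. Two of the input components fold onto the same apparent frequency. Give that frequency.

fs/2 = 22.925 MHz.
58.15 MHz mod fs = 12.3 MHz.
12.3 MHz ≤ fs/2 = 22.925 MHz, appears at 12.3 MHz.
33.55 MHz > fs/2 = 22.925 MHz, folds to fs − 33.55 MHz = 12.3 MHz.
103.1 MHz mod fs = 11.4 MHz.
11.4 MHz ≤ fs/2 = 22.925 MHz, appears at 11.4 MHz.
163.75 MHz mod fs = 26.2 MHz.
26.2 MHz > fs/2 = 22.925 MHz, folds to fs − 26.2 MHz = 19.65 MHz.
33.55 MHz and 58.15 MHz both map to 12.3 MHz.

12.3 MHz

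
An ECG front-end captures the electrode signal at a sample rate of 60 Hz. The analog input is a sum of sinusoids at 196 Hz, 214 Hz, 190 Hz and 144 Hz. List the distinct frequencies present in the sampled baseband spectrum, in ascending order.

fs/2 = 30 Hz.
196 Hz mod fs = 16 Hz.
16 Hz ≤ fs/2 = 30 Hz, appears at 16 Hz.
214 Hz mod fs = 34 Hz.
34 Hz > fs/2 = 30 Hz, folds to fs − 34 Hz = 26 Hz.
190 Hz mod fs = 10 Hz.
10 Hz ≤ fs/2 = 30 Hz, appears at 10 Hz.
144 Hz mod fs = 24 Hz.
24 Hz ≤ fs/2 = 30 Hz, appears at 24 Hz.
Distinct values: {10 Hz, 16 Hz, 24 Hz, 26 Hz}.

10 Hz, 16 Hz, 24 Hz, 26 Hz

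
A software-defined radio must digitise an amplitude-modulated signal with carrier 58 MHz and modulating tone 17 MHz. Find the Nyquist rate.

AM sidebands sit at fc ± fm = 41 MHz and 75 MHz.
Highest-frequency component: 75 MHz.
Nyquist rate = 2 × 75 MHz = 150 MHz.

150 MHz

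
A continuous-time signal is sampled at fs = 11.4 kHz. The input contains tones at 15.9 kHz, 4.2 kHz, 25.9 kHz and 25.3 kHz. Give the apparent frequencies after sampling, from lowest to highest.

fs/2 = 5.7 kHz.
15.9 kHz mod fs = 4.5 kHz.
4.5 kHz ≤ fs/2 = 5.7 kHz, appears at 4.5 kHz.
4.2 kHz ≤ fs/2 = 5.7 kHz, passes unchanged.
25.9 kHz mod fs = 3.1 kHz.
3.1 kHz ≤ fs/2 = 5.7 kHz, appears at 3.1 kHz.
25.3 kHz mod fs = 2.5 kHz.
2.5 kHz ≤ fs/2 = 5.7 kHz, appears at 2.5 kHz.
Distinct values: {2.5 kHz, 3.1 kHz, 4.2 kHz, 4.5 kHz}.

2.5 kHz, 3.1 kHz, 4.2 kHz, 4.5 kHz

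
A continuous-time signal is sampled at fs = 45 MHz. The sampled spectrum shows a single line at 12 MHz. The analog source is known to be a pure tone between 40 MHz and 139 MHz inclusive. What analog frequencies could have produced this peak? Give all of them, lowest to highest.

57 MHz, 78 MHz, 102 MHz, 123 MHz

Frequencies that alias to 12 MHz are k·fs ± 12 MHz for integer k ≥ 0.
k=0: 12 MHz.
k=1: 33 MHz, 57 MHz.
k=2: 78 MHz, 102 MHz.
k=3: 123 MHz, 147 MHz.
k=4: 168 MHz, 192 MHz.
Within [40 MHz, 139 MHz]: 57 MHz, 78 MHz, 102 MHz, 123 MHz.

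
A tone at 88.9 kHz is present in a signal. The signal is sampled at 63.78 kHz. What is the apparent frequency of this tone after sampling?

25.12 kHz

88.9 kHz mod fs = 25.12 kHz.
25.12 kHz ≤ fs/2 = 31.89 kHz, appears at 25.12 kHz.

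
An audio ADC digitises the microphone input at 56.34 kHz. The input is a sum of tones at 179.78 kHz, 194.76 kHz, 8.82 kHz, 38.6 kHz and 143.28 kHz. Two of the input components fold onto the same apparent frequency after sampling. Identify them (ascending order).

143.28 kHz, 194.76 kHz

fs/2 = 28.17 kHz.
179.78 kHz mod fs = 10.76 kHz.
10.76 kHz ≤ fs/2 = 28.17 kHz, appears at 10.76 kHz.
194.76 kHz mod fs = 25.74 kHz.
25.74 kHz ≤ fs/2 = 28.17 kHz, appears at 25.74 kHz.
8.82 kHz ≤ fs/2 = 28.17 kHz, passes unchanged.
38.6 kHz > fs/2 = 28.17 kHz, folds to fs − 38.6 kHz = 17.74 kHz.
143.28 kHz mod fs = 30.6 kHz.
30.6 kHz > fs/2 = 28.17 kHz, folds to fs − 30.6 kHz = 25.74 kHz.
143.28 kHz and 194.76 kHz both map to 25.74 kHz.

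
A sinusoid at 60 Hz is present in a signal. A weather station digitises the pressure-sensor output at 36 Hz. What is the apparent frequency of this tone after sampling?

12 Hz

60 Hz mod fs = 24 Hz.
24 Hz > fs/2 = 18 Hz, folds to fs − 24 Hz = 12 Hz.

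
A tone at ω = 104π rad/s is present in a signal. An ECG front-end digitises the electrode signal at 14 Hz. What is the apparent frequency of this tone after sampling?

ω = 104π rad/s → f = ω/(2π) = 52 Hz.
52 Hz mod fs = 10 Hz.
10 Hz > fs/2 = 7 Hz, folds to fs − 10 Hz = 4 Hz.

4 Hz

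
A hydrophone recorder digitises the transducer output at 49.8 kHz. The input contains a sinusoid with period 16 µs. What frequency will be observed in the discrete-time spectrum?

T = 16 µs → f = 1/T = 62.5 kHz.
62.5 kHz mod fs = 12.7 kHz.
12.7 kHz ≤ fs/2 = 24.9 kHz, appears at 12.7 kHz.

12.7 kHz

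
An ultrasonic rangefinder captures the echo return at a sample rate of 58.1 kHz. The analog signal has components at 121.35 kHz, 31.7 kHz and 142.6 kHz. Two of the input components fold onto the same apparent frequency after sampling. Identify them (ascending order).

fs/2 = 29.05 kHz.
121.35 kHz mod fs = 5.15 kHz.
5.15 kHz ≤ fs/2 = 29.05 kHz, appears at 5.15 kHz.
31.7 kHz > fs/2 = 29.05 kHz, folds to fs − 31.7 kHz = 26.4 kHz.
142.6 kHz mod fs = 26.4 kHz.
26.4 kHz ≤ fs/2 = 29.05 kHz, appears at 26.4 kHz.
31.7 kHz and 142.6 kHz both map to 26.4 kHz.

31.7 kHz, 142.6 kHz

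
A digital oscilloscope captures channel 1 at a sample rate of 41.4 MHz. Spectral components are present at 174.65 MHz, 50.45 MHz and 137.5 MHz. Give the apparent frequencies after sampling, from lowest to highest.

fs/2 = 20.7 MHz.
174.65 MHz mod fs = 9.05 MHz.
9.05 MHz ≤ fs/2 = 20.7 MHz, appears at 9.05 MHz.
50.45 MHz mod fs = 9.05 MHz.
9.05 MHz ≤ fs/2 = 20.7 MHz, appears at 9.05 MHz.
137.5 MHz mod fs = 13.3 MHz.
13.3 MHz ≤ fs/2 = 20.7 MHz, appears at 13.3 MHz.
Distinct values: {9.05 MHz, 13.3 MHz}.

9.05 MHz, 13.3 MHz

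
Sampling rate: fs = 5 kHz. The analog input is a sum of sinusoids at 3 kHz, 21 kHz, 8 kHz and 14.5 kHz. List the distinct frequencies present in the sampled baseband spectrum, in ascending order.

fs/2 = 2.5 kHz.
3 kHz > fs/2 = 2.5 kHz, folds to fs − 3 kHz = 2 kHz.
21 kHz mod fs = 1 kHz.
1 kHz ≤ fs/2 = 2.5 kHz, appears at 1 kHz.
8 kHz mod fs = 3 kHz.
3 kHz > fs/2 = 2.5 kHz, folds to fs − 3 kHz = 2 kHz.
14.5 kHz mod fs = 4.5 kHz.
4.5 kHz > fs/2 = 2.5 kHz, folds to fs − 4.5 kHz = 0.5 kHz.
Distinct values: {0.5 kHz, 1 kHz, 2 kHz}.

0.5 kHz, 1 kHz, 2 kHz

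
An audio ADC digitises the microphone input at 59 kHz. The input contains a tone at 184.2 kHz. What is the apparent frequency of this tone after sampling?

7.2 kHz

184.2 kHz mod fs = 7.2 kHz.
7.2 kHz ≤ fs/2 = 29.5 kHz, appears at 7.2 kHz.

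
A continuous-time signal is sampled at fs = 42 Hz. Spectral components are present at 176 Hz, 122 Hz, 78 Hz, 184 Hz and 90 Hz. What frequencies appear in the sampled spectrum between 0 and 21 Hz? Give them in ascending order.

fs/2 = 21 Hz.
176 Hz mod fs = 8 Hz.
8 Hz ≤ fs/2 = 21 Hz, appears at 8 Hz.
122 Hz mod fs = 38 Hz.
38 Hz > fs/2 = 21 Hz, folds to fs − 38 Hz = 4 Hz.
78 Hz mod fs = 36 Hz.
36 Hz > fs/2 = 21 Hz, folds to fs − 36 Hz = 6 Hz.
184 Hz mod fs = 16 Hz.
16 Hz ≤ fs/2 = 21 Hz, appears at 16 Hz.
90 Hz mod fs = 6 Hz.
6 Hz ≤ fs/2 = 21 Hz, appears at 6 Hz.
Distinct values: {4 Hz, 6 Hz, 8 Hz, 16 Hz}.

4 Hz, 6 Hz, 8 Hz, 16 Hz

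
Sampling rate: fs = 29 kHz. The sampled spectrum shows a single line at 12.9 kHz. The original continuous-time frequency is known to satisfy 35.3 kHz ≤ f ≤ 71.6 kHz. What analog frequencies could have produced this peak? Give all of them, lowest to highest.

Frequencies that alias to 12.9 kHz are k·fs ± 12.9 kHz for integer k ≥ 0.
k=0: 12.9 kHz.
k=1: 16.1 kHz, 41.9 kHz.
k=2: 45.1 kHz, 70.9 kHz.
k=3: 74.1 kHz, 99.9 kHz.
Within [35.3 kHz, 71.6 kHz]: 41.9 kHz, 45.1 kHz, 70.9 kHz.

41.9 kHz, 45.1 kHz, 70.9 kHz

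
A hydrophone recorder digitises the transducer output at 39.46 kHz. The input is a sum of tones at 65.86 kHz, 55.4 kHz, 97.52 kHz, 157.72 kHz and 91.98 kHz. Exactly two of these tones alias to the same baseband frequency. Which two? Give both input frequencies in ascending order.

fs/2 = 19.73 kHz.
65.86 kHz mod fs = 26.4 kHz.
26.4 kHz > fs/2 = 19.73 kHz, folds to fs − 26.4 kHz = 13.06 kHz.
55.4 kHz mod fs = 15.94 kHz.
15.94 kHz ≤ fs/2 = 19.73 kHz, appears at 15.94 kHz.
97.52 kHz mod fs = 18.6 kHz.
18.6 kHz ≤ fs/2 = 19.73 kHz, appears at 18.6 kHz.
157.72 kHz mod fs = 39.34 kHz.
39.34 kHz > fs/2 = 19.73 kHz, folds to fs − 39.34 kHz = 0.12 kHz.
91.98 kHz mod fs = 13.06 kHz.
13.06 kHz ≤ fs/2 = 19.73 kHz, appears at 13.06 kHz.
65.86 kHz and 91.98 kHz both map to 13.06 kHz.

65.86 kHz, 91.98 kHz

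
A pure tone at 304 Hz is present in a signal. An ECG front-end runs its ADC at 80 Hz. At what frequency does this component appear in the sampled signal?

16 Hz

304 Hz mod fs = 64 Hz.
64 Hz > fs/2 = 40 Hz, folds to fs − 64 Hz = 16 Hz.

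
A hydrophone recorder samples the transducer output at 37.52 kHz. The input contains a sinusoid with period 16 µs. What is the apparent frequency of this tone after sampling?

T = 16 µs → f = 1/T = 62.5 kHz.
62.5 kHz mod fs = 24.98 kHz.
24.98 kHz > fs/2 = 18.76 kHz, folds to fs − 24.98 kHz = 12.54 kHz.

12.54 kHz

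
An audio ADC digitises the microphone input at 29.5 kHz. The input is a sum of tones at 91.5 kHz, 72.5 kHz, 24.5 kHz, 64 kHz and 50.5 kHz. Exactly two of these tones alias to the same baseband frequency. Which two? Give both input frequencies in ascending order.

fs/2 = 14.75 kHz.
91.5 kHz mod fs = 3 kHz.
3 kHz ≤ fs/2 = 14.75 kHz, appears at 3 kHz.
72.5 kHz mod fs = 13.5 kHz.
13.5 kHz ≤ fs/2 = 14.75 kHz, appears at 13.5 kHz.
24.5 kHz > fs/2 = 14.75 kHz, folds to fs − 24.5 kHz = 5 kHz.
64 kHz mod fs = 5 kHz.
5 kHz ≤ fs/2 = 14.75 kHz, appears at 5 kHz.
50.5 kHz mod fs = 21 kHz.
21 kHz > fs/2 = 14.75 kHz, folds to fs − 21 kHz = 8.5 kHz.
24.5 kHz and 64 kHz both map to 5 kHz.

24.5 kHz, 64 kHz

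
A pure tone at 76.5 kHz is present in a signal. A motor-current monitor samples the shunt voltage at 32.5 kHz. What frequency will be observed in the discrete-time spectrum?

11.5 kHz

76.5 kHz mod fs = 11.5 kHz.
11.5 kHz ≤ fs/2 = 16.25 kHz, appears at 11.5 kHz.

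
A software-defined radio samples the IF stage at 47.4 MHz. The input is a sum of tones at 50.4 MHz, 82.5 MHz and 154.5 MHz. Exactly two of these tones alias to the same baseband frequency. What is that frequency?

12.3 MHz

fs/2 = 23.7 MHz.
50.4 MHz mod fs = 3 MHz.
3 MHz ≤ fs/2 = 23.7 MHz, appears at 3 MHz.
82.5 MHz mod fs = 35.1 MHz.
35.1 MHz > fs/2 = 23.7 MHz, folds to fs − 35.1 MHz = 12.3 MHz.
154.5 MHz mod fs = 12.3 MHz.
12.3 MHz ≤ fs/2 = 23.7 MHz, appears at 12.3 MHz.
82.5 MHz and 154.5 MHz both map to 12.3 MHz.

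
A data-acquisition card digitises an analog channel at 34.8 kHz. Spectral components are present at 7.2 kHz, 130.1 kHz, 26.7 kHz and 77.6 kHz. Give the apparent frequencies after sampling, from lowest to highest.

7.2 kHz, 8 kHz, 8.1 kHz, 9.1 kHz

fs/2 = 17.4 kHz.
7.2 kHz ≤ fs/2 = 17.4 kHz, passes unchanged.
130.1 kHz mod fs = 25.7 kHz.
25.7 kHz > fs/2 = 17.4 kHz, folds to fs − 25.7 kHz = 9.1 kHz.
26.7 kHz > fs/2 = 17.4 kHz, folds to fs − 26.7 kHz = 8.1 kHz.
77.6 kHz mod fs = 8 kHz.
8 kHz ≤ fs/2 = 17.4 kHz, appears at 8 kHz.
Distinct values: {7.2 kHz, 8 kHz, 8.1 kHz, 9.1 kHz}.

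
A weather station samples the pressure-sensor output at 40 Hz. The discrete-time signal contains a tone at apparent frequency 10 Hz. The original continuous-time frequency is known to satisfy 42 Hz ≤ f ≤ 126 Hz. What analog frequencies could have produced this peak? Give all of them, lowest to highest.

Frequencies that alias to 10 Hz are k·fs ± 10 Hz for integer k ≥ 0.
k=0: 10 Hz.
k=1: 30 Hz, 50 Hz.
k=2: 70 Hz, 90 Hz.
k=3: 110 Hz, 130 Hz.
k=4: 150 Hz, 170 Hz.
Within [42 Hz, 126 Hz]: 50 Hz, 70 Hz, 90 Hz, 110 Hz.

50 Hz, 70 Hz, 90 Hz, 110 Hz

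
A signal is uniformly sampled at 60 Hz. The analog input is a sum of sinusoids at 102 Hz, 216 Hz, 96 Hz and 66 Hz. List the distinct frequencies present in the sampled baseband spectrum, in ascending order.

fs/2 = 30 Hz.
102 Hz mod fs = 42 Hz.
42 Hz > fs/2 = 30 Hz, folds to fs − 42 Hz = 18 Hz.
216 Hz mod fs = 36 Hz.
36 Hz > fs/2 = 30 Hz, folds to fs − 36 Hz = 24 Hz.
96 Hz mod fs = 36 Hz.
36 Hz > fs/2 = 30 Hz, folds to fs − 36 Hz = 24 Hz.
66 Hz mod fs = 6 Hz.
6 Hz ≤ fs/2 = 30 Hz, appears at 6 Hz.
Distinct values: {6 Hz, 18 Hz, 24 Hz}.

6 Hz, 18 Hz, 24 Hz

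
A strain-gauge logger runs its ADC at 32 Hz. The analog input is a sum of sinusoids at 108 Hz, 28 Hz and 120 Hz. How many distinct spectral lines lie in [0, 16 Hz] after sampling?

3

fs/2 = 16 Hz.
108 Hz mod fs = 12 Hz.
12 Hz ≤ fs/2 = 16 Hz, appears at 12 Hz.
28 Hz > fs/2 = 16 Hz, folds to fs − 28 Hz = 4 Hz.
120 Hz mod fs = 24 Hz.
24 Hz > fs/2 = 16 Hz, folds to fs − 24 Hz = 8 Hz.
Distinct values: {4 Hz, 8 Hz, 12 Hz} → 3.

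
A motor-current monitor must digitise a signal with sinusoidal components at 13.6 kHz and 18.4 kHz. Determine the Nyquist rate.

Highest-frequency component: 18.4 kHz.
Nyquist rate = 2 × 18.4 kHz = 36.8 kHz.

36.8 kHz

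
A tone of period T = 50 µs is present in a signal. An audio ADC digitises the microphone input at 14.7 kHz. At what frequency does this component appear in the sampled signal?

5.3 kHz

T = 50 µs → f = 1/T = 20 kHz.
20 kHz mod fs = 5.3 kHz.
5.3 kHz ≤ fs/2 = 7.35 kHz, appears at 5.3 kHz.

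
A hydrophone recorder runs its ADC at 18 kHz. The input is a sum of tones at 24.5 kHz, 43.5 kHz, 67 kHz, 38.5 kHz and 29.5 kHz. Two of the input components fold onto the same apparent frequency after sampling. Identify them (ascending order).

fs/2 = 9 kHz.
24.5 kHz mod fs = 6.5 kHz.
6.5 kHz ≤ fs/2 = 9 kHz, appears at 6.5 kHz.
43.5 kHz mod fs = 7.5 kHz.
7.5 kHz ≤ fs/2 = 9 kHz, appears at 7.5 kHz.
67 kHz mod fs = 13 kHz.
13 kHz > fs/2 = 9 kHz, folds to fs − 13 kHz = 5 kHz.
38.5 kHz mod fs = 2.5 kHz.
2.5 kHz ≤ fs/2 = 9 kHz, appears at 2.5 kHz.
29.5 kHz mod fs = 11.5 kHz.
11.5 kHz > fs/2 = 9 kHz, folds to fs − 11.5 kHz = 6.5 kHz.
24.5 kHz and 29.5 kHz both map to 6.5 kHz.

24.5 kHz, 29.5 kHz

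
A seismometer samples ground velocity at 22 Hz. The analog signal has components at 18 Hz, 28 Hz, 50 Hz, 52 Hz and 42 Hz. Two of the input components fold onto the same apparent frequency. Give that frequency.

6 Hz

fs/2 = 11 Hz.
18 Hz > fs/2 = 11 Hz, folds to fs − 18 Hz = 4 Hz.
28 Hz mod fs = 6 Hz.
6 Hz ≤ fs/2 = 11 Hz, appears at 6 Hz.
50 Hz mod fs = 6 Hz.
6 Hz ≤ fs/2 = 11 Hz, appears at 6 Hz.
52 Hz mod fs = 8 Hz.
8 Hz ≤ fs/2 = 11 Hz, appears at 8 Hz.
42 Hz mod fs = 20 Hz.
20 Hz > fs/2 = 11 Hz, folds to fs − 20 Hz = 2 Hz.
28 Hz and 50 Hz both map to 6 Hz.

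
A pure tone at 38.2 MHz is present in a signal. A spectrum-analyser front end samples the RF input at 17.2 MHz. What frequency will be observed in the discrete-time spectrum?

3.8 MHz

38.2 MHz mod fs = 3.8 MHz.
3.8 MHz ≤ fs/2 = 8.6 MHz, appears at 3.8 MHz.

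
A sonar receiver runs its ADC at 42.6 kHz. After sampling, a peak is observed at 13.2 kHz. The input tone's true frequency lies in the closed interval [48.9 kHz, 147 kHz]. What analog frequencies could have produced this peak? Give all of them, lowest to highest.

Frequencies that alias to 13.2 kHz are k·fs ± 13.2 kHz for integer k ≥ 0.
k=0: 13.2 kHz.
k=1: 29.4 kHz, 55.8 kHz.
k=2: 72 kHz, 98.4 kHz.
k=3: 114.6 kHz, 141 kHz.
k=4: 157.2 kHz, 183.6 kHz.
Within [48.9 kHz, 147 kHz]: 55.8 kHz, 72 kHz, 98.4 kHz, 114.6 kHz, 141 kHz.

55.8 kHz, 72 kHz, 98.4 kHz, 114.6 kHz, 141 kHz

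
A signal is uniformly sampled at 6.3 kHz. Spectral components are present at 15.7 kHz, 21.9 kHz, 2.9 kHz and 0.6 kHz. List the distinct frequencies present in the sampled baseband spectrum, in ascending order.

fs/2 = 3.15 kHz.
15.7 kHz mod fs = 3.1 kHz.
3.1 kHz ≤ fs/2 = 3.15 kHz, appears at 3.1 kHz.
21.9 kHz mod fs = 3 kHz.
3 kHz ≤ fs/2 = 3.15 kHz, appears at 3 kHz.
2.9 kHz ≤ fs/2 = 3.15 kHz, passes unchanged.
0.6 kHz ≤ fs/2 = 3.15 kHz, passes unchanged.
Distinct values: {0.6 kHz, 2.9 kHz, 3 kHz, 3.1 kHz}.

0.6 kHz, 2.9 kHz, 3 kHz, 3.1 kHz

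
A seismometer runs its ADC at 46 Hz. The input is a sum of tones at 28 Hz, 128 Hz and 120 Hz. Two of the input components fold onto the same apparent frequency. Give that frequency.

fs/2 = 23 Hz.
28 Hz > fs/2 = 23 Hz, folds to fs − 28 Hz = 18 Hz.
128 Hz mod fs = 36 Hz.
36 Hz > fs/2 = 23 Hz, folds to fs − 36 Hz = 10 Hz.
120 Hz mod fs = 28 Hz.
28 Hz > fs/2 = 23 Hz, folds to fs − 28 Hz = 18 Hz.
28 Hz and 120 Hz both map to 18 Hz.

18 Hz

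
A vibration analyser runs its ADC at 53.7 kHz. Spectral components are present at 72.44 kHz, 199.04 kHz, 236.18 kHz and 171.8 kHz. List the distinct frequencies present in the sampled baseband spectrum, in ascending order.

fs/2 = 26.85 kHz.
72.44 kHz mod fs = 18.74 kHz.
18.74 kHz ≤ fs/2 = 26.85 kHz, appears at 18.74 kHz.
199.04 kHz mod fs = 37.94 kHz.
37.94 kHz > fs/2 = 26.85 kHz, folds to fs − 37.94 kHz = 15.76 kHz.
236.18 kHz mod fs = 21.38 kHz.
21.38 kHz ≤ fs/2 = 26.85 kHz, appears at 21.38 kHz.
171.8 kHz mod fs = 10.7 kHz.
10.7 kHz ≤ fs/2 = 26.85 kHz, appears at 10.7 kHz.
Distinct values: {10.7 kHz, 15.76 kHz, 18.74 kHz, 21.38 kHz}.

10.7 kHz, 15.76 kHz, 18.74 kHz, 21.38 kHz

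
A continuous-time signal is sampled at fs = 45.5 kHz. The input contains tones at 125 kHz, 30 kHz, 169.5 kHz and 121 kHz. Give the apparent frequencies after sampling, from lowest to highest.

11.5 kHz, 12.5 kHz, 15.5 kHz

fs/2 = 22.75 kHz.
125 kHz mod fs = 34 kHz.
34 kHz > fs/2 = 22.75 kHz, folds to fs − 34 kHz = 11.5 kHz.
30 kHz > fs/2 = 22.75 kHz, folds to fs − 30 kHz = 15.5 kHz.
169.5 kHz mod fs = 33 kHz.
33 kHz > fs/2 = 22.75 kHz, folds to fs − 33 kHz = 12.5 kHz.
121 kHz mod fs = 30 kHz.
30 kHz > fs/2 = 22.75 kHz, folds to fs − 30 kHz = 15.5 kHz.
Distinct values: {11.5 kHz, 12.5 kHz, 15.5 kHz}.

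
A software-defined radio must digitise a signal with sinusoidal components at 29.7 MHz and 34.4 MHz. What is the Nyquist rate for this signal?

Highest-frequency component: 34.4 MHz.
Nyquist rate = 2 × 34.4 MHz = 68.8 MHz.

68.8 MHz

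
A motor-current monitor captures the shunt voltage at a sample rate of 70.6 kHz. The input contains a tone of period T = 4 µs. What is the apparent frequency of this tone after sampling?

32.4 kHz

T = 4 µs → f = 1/T = 250 kHz.
250 kHz mod fs = 38.2 kHz.
38.2 kHz > fs/2 = 35.3 kHz, folds to fs − 38.2 kHz = 32.4 kHz.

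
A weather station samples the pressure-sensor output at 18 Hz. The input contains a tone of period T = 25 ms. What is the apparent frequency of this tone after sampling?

T = 25 ms → f = 1/T = 40 Hz.
40 Hz mod fs = 4 Hz.
4 Hz ≤ fs/2 = 9 Hz, appears at 4 Hz.

4 Hz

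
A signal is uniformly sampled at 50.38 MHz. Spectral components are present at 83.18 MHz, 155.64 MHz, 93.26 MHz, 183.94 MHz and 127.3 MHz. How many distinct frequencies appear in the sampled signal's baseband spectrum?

fs/2 = 25.19 MHz.
83.18 MHz mod fs = 32.8 MHz.
32.8 MHz > fs/2 = 25.19 MHz, folds to fs − 32.8 MHz = 17.58 MHz.
155.64 MHz mod fs = 4.5 MHz.
4.5 MHz ≤ fs/2 = 25.19 MHz, appears at 4.5 MHz.
93.26 MHz mod fs = 42.88 MHz.
42.88 MHz > fs/2 = 25.19 MHz, folds to fs − 42.88 MHz = 7.5 MHz.
183.94 MHz mod fs = 32.8 MHz.
32.8 MHz > fs/2 = 25.19 MHz, folds to fs − 32.8 MHz = 17.58 MHz.
127.3 MHz mod fs = 26.54 MHz.
26.54 MHz > fs/2 = 25.19 MHz, folds to fs − 26.54 MHz = 23.84 MHz.
Distinct values: {4.5 MHz, 7.5 MHz, 17.58 MHz, 23.84 MHz} → 4.

4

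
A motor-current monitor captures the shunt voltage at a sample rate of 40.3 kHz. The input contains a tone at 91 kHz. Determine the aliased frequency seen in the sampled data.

91 kHz mod fs = 10.4 kHz.
10.4 kHz ≤ fs/2 = 20.15 kHz, appears at 10.4 kHz.

10.4 kHz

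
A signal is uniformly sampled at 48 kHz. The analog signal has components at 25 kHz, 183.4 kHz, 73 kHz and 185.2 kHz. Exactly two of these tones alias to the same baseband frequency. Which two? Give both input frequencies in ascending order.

fs/2 = 24 kHz.
25 kHz > fs/2 = 24 kHz, folds to fs − 25 kHz = 23 kHz.
183.4 kHz mod fs = 39.4 kHz.
39.4 kHz > fs/2 = 24 kHz, folds to fs − 39.4 kHz = 8.6 kHz.
73 kHz mod fs = 25 kHz.
25 kHz > fs/2 = 24 kHz, folds to fs − 25 kHz = 23 kHz.
185.2 kHz mod fs = 41.2 kHz.
41.2 kHz > fs/2 = 24 kHz, folds to fs − 41.2 kHz = 6.8 kHz.
25 kHz and 73 kHz both map to 23 kHz.

25 kHz, 73 kHz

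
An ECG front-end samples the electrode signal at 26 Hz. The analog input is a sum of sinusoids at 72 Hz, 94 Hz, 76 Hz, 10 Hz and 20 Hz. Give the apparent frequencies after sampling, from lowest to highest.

2 Hz, 6 Hz, 10 Hz

fs/2 = 13 Hz.
72 Hz mod fs = 20 Hz.
20 Hz > fs/2 = 13 Hz, folds to fs − 20 Hz = 6 Hz.
94 Hz mod fs = 16 Hz.
16 Hz > fs/2 = 13 Hz, folds to fs − 16 Hz = 10 Hz.
76 Hz mod fs = 24 Hz.
24 Hz > fs/2 = 13 Hz, folds to fs − 24 Hz = 2 Hz.
10 Hz ≤ fs/2 = 13 Hz, passes unchanged.
20 Hz > fs/2 = 13 Hz, folds to fs − 20 Hz = 6 Hz.
Distinct values: {2 Hz, 6 Hz, 10 Hz}.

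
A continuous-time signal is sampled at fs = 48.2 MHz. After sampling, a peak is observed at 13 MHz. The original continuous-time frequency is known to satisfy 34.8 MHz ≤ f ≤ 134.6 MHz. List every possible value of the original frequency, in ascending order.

Frequencies that alias to 13 MHz are k·fs ± 13 MHz for integer k ≥ 0.
k=0: 13 MHz.
k=1: 35.2 MHz, 61.2 MHz.
k=2: 83.4 MHz, 109.4 MHz.
k=3: 131.6 MHz, 157.6 MHz.
k=4: 179.8 MHz, 205.8 MHz.
Within [34.8 MHz, 134.6 MHz]: 35.2 MHz, 61.2 MHz, 83.4 MHz, 109.4 MHz, 131.6 MHz.

35.2 MHz, 61.2 MHz, 83.4 MHz, 109.4 MHz, 131.6 MHz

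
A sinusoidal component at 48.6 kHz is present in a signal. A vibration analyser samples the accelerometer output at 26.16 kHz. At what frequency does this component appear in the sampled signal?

3.72 kHz

48.6 kHz mod fs = 22.44 kHz.
22.44 kHz > fs/2 = 13.08 kHz, folds to fs − 22.44 kHz = 3.72 kHz.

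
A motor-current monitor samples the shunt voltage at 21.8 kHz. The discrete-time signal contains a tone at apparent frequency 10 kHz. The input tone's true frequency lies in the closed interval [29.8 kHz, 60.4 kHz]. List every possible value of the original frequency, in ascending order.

Frequencies that alias to 10 kHz are k·fs ± 10 kHz for integer k ≥ 0.
k=0: 10 kHz.
k=1: 11.8 kHz, 31.8 kHz.
k=2: 33.6 kHz, 53.6 kHz.
k=3: 55.4 kHz, 75.4 kHz.
k=4: 77.2 kHz, 97.2 kHz.
Within [29.8 kHz, 60.4 kHz]: 31.8 kHz, 33.6 kHz, 53.6 kHz, 55.4 kHz.

31.8 kHz, 33.6 kHz, 53.6 kHz, 55.4 kHz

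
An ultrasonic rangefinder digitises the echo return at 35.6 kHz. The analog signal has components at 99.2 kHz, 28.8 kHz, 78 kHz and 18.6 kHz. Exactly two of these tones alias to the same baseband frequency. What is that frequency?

fs/2 = 17.8 kHz.
99.2 kHz mod fs = 28 kHz.
28 kHz > fs/2 = 17.8 kHz, folds to fs − 28 kHz = 7.6 kHz.
28.8 kHz > fs/2 = 17.8 kHz, folds to fs − 28.8 kHz = 6.8 kHz.
78 kHz mod fs = 6.8 kHz.
6.8 kHz ≤ fs/2 = 17.8 kHz, appears at 6.8 kHz.
18.6 kHz > fs/2 = 17.8 kHz, folds to fs − 18.6 kHz = 17 kHz.
28.8 kHz and 78 kHz both map to 6.8 kHz.

6.8 kHz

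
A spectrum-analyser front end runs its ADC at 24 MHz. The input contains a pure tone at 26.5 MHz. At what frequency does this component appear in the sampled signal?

2.5 MHz

26.5 MHz mod fs = 2.5 MHz.
2.5 MHz ≤ fs/2 = 12 MHz, appears at 2.5 MHz.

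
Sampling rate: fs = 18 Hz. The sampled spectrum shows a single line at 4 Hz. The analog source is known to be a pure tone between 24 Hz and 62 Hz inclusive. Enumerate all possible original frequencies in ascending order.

32 Hz, 40 Hz, 50 Hz, 58 Hz

Frequencies that alias to 4 Hz are k·fs ± 4 Hz for integer k ≥ 0.
k=0: 4 Hz.
k=1: 14 Hz, 22 Hz.
k=2: 32 Hz, 40 Hz.
k=3: 50 Hz, 58 Hz.
k=4: 68 Hz, 76 Hz.
Within [24 Hz, 62 Hz]: 32 Hz, 40 Hz, 50 Hz, 58 Hz.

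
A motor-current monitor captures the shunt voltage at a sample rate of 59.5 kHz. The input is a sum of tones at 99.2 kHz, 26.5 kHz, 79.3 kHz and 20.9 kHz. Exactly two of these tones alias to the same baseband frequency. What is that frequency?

fs/2 = 29.75 kHz.
99.2 kHz mod fs = 39.7 kHz.
39.7 kHz > fs/2 = 29.75 kHz, folds to fs − 39.7 kHz = 19.8 kHz.
26.5 kHz ≤ fs/2 = 29.75 kHz, passes unchanged.
79.3 kHz mod fs = 19.8 kHz.
19.8 kHz ≤ fs/2 = 29.75 kHz, appears at 19.8 kHz.
20.9 kHz ≤ fs/2 = 29.75 kHz, passes unchanged.
79.3 kHz and 99.2 kHz both map to 19.8 kHz.

19.8 kHz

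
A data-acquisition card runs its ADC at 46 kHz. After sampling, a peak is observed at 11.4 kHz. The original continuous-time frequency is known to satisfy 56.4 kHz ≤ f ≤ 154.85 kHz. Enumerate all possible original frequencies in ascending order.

Frequencies that alias to 11.4 kHz are k·fs ± 11.4 kHz for integer k ≥ 0.
k=0: 11.4 kHz.
k=1: 34.6 kHz, 57.4 kHz.
k=2: 80.6 kHz, 103.4 kHz.
k=3: 126.6 kHz, 149.4 kHz.
k=4: 172.6 kHz, 195.4 kHz.
Within [56.4 kHz, 154.85 kHz]: 57.4 kHz, 80.6 kHz, 103.4 kHz, 126.6 kHz, 149.4 kHz.

57.4 kHz, 80.6 kHz, 103.4 kHz, 126.6 kHz, 149.4 kHz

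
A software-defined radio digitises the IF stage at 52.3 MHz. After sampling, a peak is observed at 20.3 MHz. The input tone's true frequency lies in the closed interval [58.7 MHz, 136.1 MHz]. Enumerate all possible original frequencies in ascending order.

72.6 MHz, 84.3 MHz, 124.9 MHz

Frequencies that alias to 20.3 MHz are k·fs ± 20.3 MHz for integer k ≥ 0.
k=0: 20.3 MHz.
k=1: 32 MHz, 72.6 MHz.
k=2: 84.3 MHz, 124.9 MHz.
k=3: 136.6 MHz, 177.2 MHz.
Within [58.7 MHz, 136.1 MHz]: 72.6 MHz, 84.3 MHz, 124.9 MHz.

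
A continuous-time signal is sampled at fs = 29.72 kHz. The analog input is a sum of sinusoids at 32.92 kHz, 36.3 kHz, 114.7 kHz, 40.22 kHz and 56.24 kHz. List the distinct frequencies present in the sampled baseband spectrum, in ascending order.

fs/2 = 14.86 kHz.
32.92 kHz mod fs = 3.2 kHz.
3.2 kHz ≤ fs/2 = 14.86 kHz, appears at 3.2 kHz.
36.3 kHz mod fs = 6.58 kHz.
6.58 kHz ≤ fs/2 = 14.86 kHz, appears at 6.58 kHz.
114.7 kHz mod fs = 25.54 kHz.
25.54 kHz > fs/2 = 14.86 kHz, folds to fs − 25.54 kHz = 4.18 kHz.
40.22 kHz mod fs = 10.5 kHz.
10.5 kHz ≤ fs/2 = 14.86 kHz, appears at 10.5 kHz.
56.24 kHz mod fs = 26.52 kHz.
26.52 kHz > fs/2 = 14.86 kHz, folds to fs − 26.52 kHz = 3.2 kHz.
Distinct values: {3.2 kHz, 4.18 kHz, 6.58 kHz, 10.5 kHz}.

3.2 kHz, 4.18 kHz, 6.58 kHz, 10.5 kHz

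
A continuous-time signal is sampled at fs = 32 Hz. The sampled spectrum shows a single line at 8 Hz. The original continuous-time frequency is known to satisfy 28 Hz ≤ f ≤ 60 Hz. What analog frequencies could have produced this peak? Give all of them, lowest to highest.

40 Hz, 56 Hz

Frequencies that alias to 8 Hz are k·fs ± 8 Hz for integer k ≥ 0.
k=0: 8 Hz.
k=1: 24 Hz, 40 Hz.
k=2: 56 Hz, 72 Hz.
k=3: 88 Hz, 104 Hz.
Within [28 Hz, 60 Hz]: 40 Hz, 56 Hz.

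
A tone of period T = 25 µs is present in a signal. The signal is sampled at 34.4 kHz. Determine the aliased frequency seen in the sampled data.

5.6 kHz

T = 25 µs → f = 1/T = 40 kHz.
40 kHz mod fs = 5.6 kHz.
5.6 kHz ≤ fs/2 = 17.2 kHz, appears at 5.6 kHz.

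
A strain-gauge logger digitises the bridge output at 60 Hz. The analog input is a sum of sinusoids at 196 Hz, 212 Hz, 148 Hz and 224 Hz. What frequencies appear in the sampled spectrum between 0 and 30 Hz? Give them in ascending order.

16 Hz, 28 Hz

fs/2 = 30 Hz.
196 Hz mod fs = 16 Hz.
16 Hz ≤ fs/2 = 30 Hz, appears at 16 Hz.
212 Hz mod fs = 32 Hz.
32 Hz > fs/2 = 30 Hz, folds to fs − 32 Hz = 28 Hz.
148 Hz mod fs = 28 Hz.
28 Hz ≤ fs/2 = 30 Hz, appears at 28 Hz.
224 Hz mod fs = 44 Hz.
44 Hz > fs/2 = 30 Hz, folds to fs − 44 Hz = 16 Hz.
Distinct values: {16 Hz, 28 Hz}.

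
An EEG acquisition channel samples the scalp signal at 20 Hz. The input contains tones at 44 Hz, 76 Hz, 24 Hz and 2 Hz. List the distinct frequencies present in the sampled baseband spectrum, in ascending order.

fs/2 = 10 Hz.
44 Hz mod fs = 4 Hz.
4 Hz ≤ fs/2 = 10 Hz, appears at 4 Hz.
76 Hz mod fs = 16 Hz.
16 Hz > fs/2 = 10 Hz, folds to fs − 16 Hz = 4 Hz.
24 Hz mod fs = 4 Hz.
4 Hz ≤ fs/2 = 10 Hz, appears at 4 Hz.
2 Hz ≤ fs/2 = 10 Hz, passes unchanged.
Distinct values: {2 Hz, 4 Hz}.

2 Hz, 4 Hz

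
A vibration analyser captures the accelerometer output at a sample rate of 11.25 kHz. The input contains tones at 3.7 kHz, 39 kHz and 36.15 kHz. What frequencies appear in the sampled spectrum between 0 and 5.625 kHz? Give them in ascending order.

fs/2 = 5.625 kHz.
3.7 kHz ≤ fs/2 = 5.625 kHz, passes unchanged.
39 kHz mod fs = 5.25 kHz.
5.25 kHz ≤ fs/2 = 5.625 kHz, appears at 5.25 kHz.
36.15 kHz mod fs = 2.4 kHz.
2.4 kHz ≤ fs/2 = 5.625 kHz, appears at 2.4 kHz.
Distinct values: {2.4 kHz, 3.7 kHz, 5.25 kHz}.

2.4 kHz, 3.7 kHz, 5.25 kHz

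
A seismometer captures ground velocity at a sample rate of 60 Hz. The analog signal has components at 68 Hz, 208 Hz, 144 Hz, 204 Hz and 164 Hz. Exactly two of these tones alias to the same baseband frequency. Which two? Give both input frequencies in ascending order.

144 Hz, 204 Hz

fs/2 = 30 Hz.
68 Hz mod fs = 8 Hz.
8 Hz ≤ fs/2 = 30 Hz, appears at 8 Hz.
208 Hz mod fs = 28 Hz.
28 Hz ≤ fs/2 = 30 Hz, appears at 28 Hz.
144 Hz mod fs = 24 Hz.
24 Hz ≤ fs/2 = 30 Hz, appears at 24 Hz.
204 Hz mod fs = 24 Hz.
24 Hz ≤ fs/2 = 30 Hz, appears at 24 Hz.
164 Hz mod fs = 44 Hz.
44 Hz > fs/2 = 30 Hz, folds to fs − 44 Hz = 16 Hz.
144 Hz and 204 Hz both map to 24 Hz.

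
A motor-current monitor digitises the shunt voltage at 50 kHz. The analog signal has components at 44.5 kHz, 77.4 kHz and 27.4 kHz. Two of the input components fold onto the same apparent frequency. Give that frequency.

22.6 kHz

fs/2 = 25 kHz.
44.5 kHz > fs/2 = 25 kHz, folds to fs − 44.5 kHz = 5.5 kHz.
77.4 kHz mod fs = 27.4 kHz.
27.4 kHz > fs/2 = 25 kHz, folds to fs − 27.4 kHz = 22.6 kHz.
27.4 kHz > fs/2 = 25 kHz, folds to fs − 27.4 kHz = 22.6 kHz.
27.4 kHz and 77.4 kHz both map to 22.6 kHz.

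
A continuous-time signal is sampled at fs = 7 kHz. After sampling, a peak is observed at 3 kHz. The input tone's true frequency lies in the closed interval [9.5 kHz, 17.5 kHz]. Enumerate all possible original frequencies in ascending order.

10 kHz, 11 kHz, 17 kHz

Frequencies that alias to 3 kHz are k·fs ± 3 kHz for integer k ≥ 0.
k=0: 3 kHz.
k=1: 4 kHz, 10 kHz.
k=2: 11 kHz, 17 kHz.
k=3: 18 kHz, 24 kHz.
Within [9.5 kHz, 17.5 kHz]: 10 kHz, 11 kHz, 17 kHz.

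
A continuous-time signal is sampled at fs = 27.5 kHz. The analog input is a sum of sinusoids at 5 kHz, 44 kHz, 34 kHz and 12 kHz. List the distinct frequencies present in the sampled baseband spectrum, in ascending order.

fs/2 = 13.75 kHz.
5 kHz ≤ fs/2 = 13.75 kHz, passes unchanged.
44 kHz mod fs = 16.5 kHz.
16.5 kHz > fs/2 = 13.75 kHz, folds to fs − 16.5 kHz = 11 kHz.
34 kHz mod fs = 6.5 kHz.
6.5 kHz ≤ fs/2 = 13.75 kHz, appears at 6.5 kHz.
12 kHz ≤ fs/2 = 13.75 kHz, passes unchanged.
Distinct values: {5 kHz, 6.5 kHz, 11 kHz, 12 kHz}.

5 kHz, 6.5 kHz, 11 kHz, 12 kHz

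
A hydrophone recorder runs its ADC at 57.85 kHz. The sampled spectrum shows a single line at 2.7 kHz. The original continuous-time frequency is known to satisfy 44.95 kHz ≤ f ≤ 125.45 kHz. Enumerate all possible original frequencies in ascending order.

Frequencies that alias to 2.7 kHz are k·fs ± 2.7 kHz for integer k ≥ 0.
k=0: 2.7 kHz.
k=1: 55.15 kHz, 60.55 kHz.
k=2: 113 kHz, 118.4 kHz.
k=3: 170.85 kHz, 176.25 kHz.
Within [44.95 kHz, 125.45 kHz]: 55.15 kHz, 60.55 kHz, 113 kHz, 118.4 kHz.

55.15 kHz, 60.55 kHz, 113 kHz, 118.4 kHz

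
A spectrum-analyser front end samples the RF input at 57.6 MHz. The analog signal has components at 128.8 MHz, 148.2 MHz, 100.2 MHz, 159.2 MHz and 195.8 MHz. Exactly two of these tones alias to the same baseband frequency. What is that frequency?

fs/2 = 28.8 MHz.
128.8 MHz mod fs = 13.6 MHz.
13.6 MHz ≤ fs/2 = 28.8 MHz, appears at 13.6 MHz.
148.2 MHz mod fs = 33 MHz.
33 MHz > fs/2 = 28.8 MHz, folds to fs − 33 MHz = 24.6 MHz.
100.2 MHz mod fs = 42.6 MHz.
42.6 MHz > fs/2 = 28.8 MHz, folds to fs − 42.6 MHz = 15 MHz.
159.2 MHz mod fs = 44 MHz.
44 MHz > fs/2 = 28.8 MHz, folds to fs − 44 MHz = 13.6 MHz.
195.8 MHz mod fs = 23 MHz.
23 MHz ≤ fs/2 = 28.8 MHz, appears at 23 MHz.
128.8 MHz and 159.2 MHz both map to 13.6 MHz.

13.6 MHz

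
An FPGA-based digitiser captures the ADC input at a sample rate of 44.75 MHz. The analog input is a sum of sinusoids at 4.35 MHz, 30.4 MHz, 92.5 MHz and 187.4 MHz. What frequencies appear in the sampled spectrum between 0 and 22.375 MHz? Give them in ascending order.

3 MHz, 4.35 MHz, 8.4 MHz, 14.35 MHz

fs/2 = 22.375 MHz.
4.35 MHz ≤ fs/2 = 22.375 MHz, passes unchanged.
30.4 MHz > fs/2 = 22.375 MHz, folds to fs − 30.4 MHz = 14.35 MHz.
92.5 MHz mod fs = 3 MHz.
3 MHz ≤ fs/2 = 22.375 MHz, appears at 3 MHz.
187.4 MHz mod fs = 8.4 MHz.
8.4 MHz ≤ fs/2 = 22.375 MHz, appears at 8.4 MHz.
Distinct values: {3 MHz, 4.35 MHz, 8.4 MHz, 14.35 MHz}.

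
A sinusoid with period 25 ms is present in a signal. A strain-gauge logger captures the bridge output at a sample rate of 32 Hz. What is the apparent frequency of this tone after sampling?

T = 25 ms → f = 1/T = 40 Hz.
40 Hz mod fs = 8 Hz.
8 Hz ≤ fs/2 = 16 Hz, appears at 8 Hz.

8 Hz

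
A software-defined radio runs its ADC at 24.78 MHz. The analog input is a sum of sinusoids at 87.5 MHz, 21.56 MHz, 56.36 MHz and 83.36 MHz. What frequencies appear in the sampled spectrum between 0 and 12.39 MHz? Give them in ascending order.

3.22 MHz, 6.8 MHz, 9.02 MHz, 11.62 MHz

fs/2 = 12.39 MHz.
87.5 MHz mod fs = 13.16 MHz.
13.16 MHz > fs/2 = 12.39 MHz, folds to fs − 13.16 MHz = 11.62 MHz.
21.56 MHz > fs/2 = 12.39 MHz, folds to fs − 21.56 MHz = 3.22 MHz.
56.36 MHz mod fs = 6.8 MHz.
6.8 MHz ≤ fs/2 = 12.39 MHz, appears at 6.8 MHz.
83.36 MHz mod fs = 9.02 MHz.
9.02 MHz ≤ fs/2 = 12.39 MHz, appears at 9.02 MHz.
Distinct values: {3.22 MHz, 6.8 MHz, 9.02 MHz, 11.62 MHz}.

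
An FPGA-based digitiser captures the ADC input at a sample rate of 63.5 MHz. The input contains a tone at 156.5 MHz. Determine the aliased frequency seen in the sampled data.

29.5 MHz

156.5 MHz mod fs = 29.5 MHz.
29.5 MHz ≤ fs/2 = 31.75 MHz, appears at 29.5 MHz.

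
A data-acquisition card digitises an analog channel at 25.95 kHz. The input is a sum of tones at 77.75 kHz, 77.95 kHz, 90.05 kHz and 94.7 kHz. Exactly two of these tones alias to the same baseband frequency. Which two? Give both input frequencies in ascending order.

77.75 kHz, 77.95 kHz

fs/2 = 12.975 kHz.
77.75 kHz mod fs = 25.85 kHz.
25.85 kHz > fs/2 = 12.975 kHz, folds to fs − 25.85 kHz = 0.1 kHz.
77.95 kHz mod fs = 0.1 kHz.
0.1 kHz ≤ fs/2 = 12.975 kHz, appears at 0.1 kHz.
90.05 kHz mod fs = 12.2 kHz.
12.2 kHz ≤ fs/2 = 12.975 kHz, appears at 12.2 kHz.
94.7 kHz mod fs = 16.85 kHz.
16.85 kHz > fs/2 = 12.975 kHz, folds to fs − 16.85 kHz = 9.1 kHz.
77.75 kHz and 77.95 kHz both map to 0.1 kHz.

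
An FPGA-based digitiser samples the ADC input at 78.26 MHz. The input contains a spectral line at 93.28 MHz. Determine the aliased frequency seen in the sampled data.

15.02 MHz

93.28 MHz mod fs = 15.02 MHz.
15.02 MHz ≤ fs/2 = 39.13 MHz, appears at 15.02 MHz.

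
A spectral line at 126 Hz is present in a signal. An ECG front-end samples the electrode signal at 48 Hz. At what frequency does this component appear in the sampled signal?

126 Hz mod fs = 30 Hz.
30 Hz > fs/2 = 24 Hz, folds to fs − 30 Hz = 18 Hz.

18 Hz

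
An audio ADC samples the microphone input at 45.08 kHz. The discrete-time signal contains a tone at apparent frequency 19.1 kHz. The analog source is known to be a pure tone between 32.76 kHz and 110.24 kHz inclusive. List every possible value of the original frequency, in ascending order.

64.18 kHz, 71.06 kHz, 109.26 kHz

Frequencies that alias to 19.1 kHz are k·fs ± 19.1 kHz for integer k ≥ 0.
k=0: 19.1 kHz.
k=1: 25.98 kHz, 64.18 kHz.
k=2: 71.06 kHz, 109.26 kHz.
k=3: 116.14 kHz, 154.34 kHz.
Within [32.76 kHz, 110.24 kHz]: 64.18 kHz, 71.06 kHz, 109.26 kHz.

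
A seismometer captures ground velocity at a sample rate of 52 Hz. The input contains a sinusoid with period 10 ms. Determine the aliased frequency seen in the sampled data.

4 Hz

T = 10 ms → f = 1/T = 100 Hz.
100 Hz mod fs = 48 Hz.
48 Hz > fs/2 = 26 Hz, folds to fs − 48 Hz = 4 Hz.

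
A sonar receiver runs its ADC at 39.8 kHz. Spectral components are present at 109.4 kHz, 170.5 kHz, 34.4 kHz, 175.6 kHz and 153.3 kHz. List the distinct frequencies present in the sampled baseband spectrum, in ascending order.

fs/2 = 19.9 kHz.
109.4 kHz mod fs = 29.8 kHz.
29.8 kHz > fs/2 = 19.9 kHz, folds to fs − 29.8 kHz = 10 kHz.
170.5 kHz mod fs = 11.3 kHz.
11.3 kHz ≤ fs/2 = 19.9 kHz, appears at 11.3 kHz.
34.4 kHz > fs/2 = 19.9 kHz, folds to fs − 34.4 kHz = 5.4 kHz.
175.6 kHz mod fs = 16.4 kHz.
16.4 kHz ≤ fs/2 = 19.9 kHz, appears at 16.4 kHz.
153.3 kHz mod fs = 33.9 kHz.
33.9 kHz > fs/2 = 19.9 kHz, folds to fs − 33.9 kHz = 5.9 kHz.
Distinct values: {5.4 kHz, 5.9 kHz, 10 kHz, 11.3 kHz, 16.4 kHz}.

5.4 kHz, 5.9 kHz, 10 kHz, 11.3 kHz, 16.4 kHz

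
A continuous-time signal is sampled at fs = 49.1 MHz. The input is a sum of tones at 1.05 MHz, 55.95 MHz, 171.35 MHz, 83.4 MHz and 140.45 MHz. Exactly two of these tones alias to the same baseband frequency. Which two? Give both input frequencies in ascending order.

fs/2 = 24.55 MHz.
1.05 MHz ≤ fs/2 = 24.55 MHz, passes unchanged.
55.95 MHz mod fs = 6.85 MHz.
6.85 MHz ≤ fs/2 = 24.55 MHz, appears at 6.85 MHz.
171.35 MHz mod fs = 24.05 MHz.
24.05 MHz ≤ fs/2 = 24.55 MHz, appears at 24.05 MHz.
83.4 MHz mod fs = 34.3 MHz.
34.3 MHz > fs/2 = 24.55 MHz, folds to fs − 34.3 MHz = 14.8 MHz.
140.45 MHz mod fs = 42.25 MHz.
42.25 MHz > fs/2 = 24.55 MHz, folds to fs − 42.25 MHz = 6.85 MHz.
55.95 MHz and 140.45 MHz both map to 6.85 MHz.

55.95 MHz, 140.45 MHz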